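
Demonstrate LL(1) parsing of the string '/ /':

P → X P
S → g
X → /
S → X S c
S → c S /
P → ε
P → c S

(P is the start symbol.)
LL(1) parsing maintains a stack (initially the start symbol over $) and the input. At each step: if the stack top is a terminal, match it against the current input token; if it is a non-terminal N, replace it with the RHS of M[N, lookahead] (the unique production whose predict set contains the lookahead).

Stack is shown with the top on the left.

Stack  Input  Action
--------------------
P $    / / $  output P → X P
X P $  / / $  output X → /
/ P $  / / $  match '/'
P $    / $    output P → X P
X P $  / $    output X → /
/ P $  / $    match '/'
P $    $      output P → ε
$      $      accept

The string is accepted.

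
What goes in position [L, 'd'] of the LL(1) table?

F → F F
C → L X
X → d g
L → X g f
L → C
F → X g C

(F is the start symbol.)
L → X g f, L → C

To find M[L, 'd'], we find productions for L where 'd' is in the predict set (PREDICT(N → α) = (FIRST(α) \ {ε}) ∪ (FOLLOW(N) if α ⇒* ε)).

Relevant sets:
  FIRST(X) = { 'd' }
  FIRST(C) = { 'd' }

L → X g f: PREDICT = { 'd' }
  'd' is in predict set, so this production goes in M[L, 'd']
L → C: PREDICT = { 'd' }
  'd' is in predict set, so this production goes in M[L, 'd']

M[L, 'd'] = L → X g f, L → C  (a multiply-defined cell — the grammar is not LL(1))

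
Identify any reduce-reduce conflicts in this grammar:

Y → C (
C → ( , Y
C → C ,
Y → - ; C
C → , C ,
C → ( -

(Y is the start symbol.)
A reduce-reduce conflict occurs when an LR(0) state has two complete items [A → α .] and [B → β .] — both call for a reduction, and with no lookahead the parser cannot choose between them.

Augment with Y' → Y and build the canonical LR(0) collection (I0 = CLOSURE({[Y' → . Y]}), then GOTO on every symbol after a dot until no new states appear). It has 15 states:
  I0: { [C → . ( , Y], [C → . ( -], [C → . , C ,], [C → . C ,], [Y → . - ; C], [Y → . C (], [Y' → . Y] }  — shift
  I1: { [C → ( . , Y], [C → ( . -] }  — shift
  I2: { [C → , . C ,], [C → . ( , Y], [C → . ( -], [C → . , C ,], [C → . C ,] }  — shift
  I3: { [Y → - . ; C] }  — shift
  I4: { [C → C . ,], [Y → C . (] }  — shift
  I5: { [Y' → Y .] }  — accept
  I6: { [Y → C ( .] }  — reduce
  I7: { [C → C , .] }  — reduce
  I8: { [C → . ( , Y], [C → . ( -], [C → . , C ,], [C → . C ,], [Y → - ; . C] }  — shift
  I9: { [C → C . ,], [Y → - ; C .] }  — shift, reduce
  I10: { [C → , C . ,], [C → C . ,] }  — shift
  I11: { [C → , C , .], [C → C , .] }  — 2 reduces
  I12: { [C → ( , . Y], [C → . ( , Y], [C → . ( -], [C → . , C ,], [C → . C ,], [Y → . - ; C], [Y → . C (] }  — shift
  I13: { [C → ( - .] }  — reduce
  I14: { [C → ( , Y .] }  — reduce

I11 contains complete items [C → , C , .], [C → C , .] — reduce-reduce conflict.

Answer: Yes — I11: [C → , C , .] vs [C → C , .]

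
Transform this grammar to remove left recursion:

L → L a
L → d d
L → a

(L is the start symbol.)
L → d d L'
L → a L'
L' → a L'
L' → ε

L is directly left-recursive. The standard transformation for
  A → A α₁ | ... | A α_m | β₁ | ... | β_n
is
  A  → β₁ A' | ... | β_n A'
  A' → α₁ A' | ... | α_m A' | ε

L → d d becomes L → d d L'
L → a becomes L → a L'
L → L a becomes L' → a L'
Add L' → ε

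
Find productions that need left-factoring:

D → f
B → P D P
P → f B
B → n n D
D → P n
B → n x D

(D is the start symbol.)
Left-factoring is needed when two productions for the same non-terminal
share a common prefix on the right-hand side.

Productions for D:
  D → f
  D → P n
Productions for B:
  B → P D P
  B → n n D
  B → n x D

Found common prefix 'n' in productions for B

Answer: Yes, B has productions with common prefix 'n'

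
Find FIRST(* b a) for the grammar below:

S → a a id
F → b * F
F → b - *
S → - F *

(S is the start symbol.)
{ '*' }

To compute FIRST(* b a), process the symbols left to right:
Symbol * is a terminal. Add '*' and stop.
FIRST(* b a) = { '*' }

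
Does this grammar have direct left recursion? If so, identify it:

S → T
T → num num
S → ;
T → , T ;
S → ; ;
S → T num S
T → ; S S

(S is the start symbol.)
Direct left recursion occurs when N → N α for some non-terminal N (the right-hand side begins with the left-hand side itself).

S → T: starts with T
T → num num: starts with num
S → ;: starts with ';'
T → , T ;: starts with ','
S → ; ;: starts with ';'
S → T num S: starts with T
T → ; S S: starts with ';'

No direct left recursion found.

Answer: No direct left recursion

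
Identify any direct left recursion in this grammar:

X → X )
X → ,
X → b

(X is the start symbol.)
X → X ): LEFT RECURSIVE (starts with X)
X → ,: starts with ','
X → b: starts with b

The grammar has direct left recursion on: X.

Answer: Yes, X is left-recursive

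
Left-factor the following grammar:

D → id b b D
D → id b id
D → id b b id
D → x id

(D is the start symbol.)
D → id b D'
D' → b D''
D'' → D
D'' → id
D' → id
D → x id

Left-factoring transforms A → αβ₁ | αβ₂ into A → αA' and A' → β₁ | β₂
(α is the longest common prefix among the alternatives). Repeat until
no nonterminal has two alternatives with a common prefix.

Round 1: D has alternatives sharing prefix 'id b'. Introduce D': D → id b D'
  Add: D' → b D
  Add: D' → id
  Add: D' → b id

Round 2: D' has alternatives sharing prefix 'b'. Introduce D'': D' → b D''
  Add: D'' → D
  Add: D'' → id

No remaining common prefixes — done.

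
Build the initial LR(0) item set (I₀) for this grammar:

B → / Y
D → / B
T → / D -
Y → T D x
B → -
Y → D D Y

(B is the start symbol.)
{ [B → . -], [B → . / Y], [B' → . B] }

First, augment the grammar with B' → B
I₀ = CLOSURE({ [B' → . B] }):
  [B' → . B] has the dot before B: add [B → . / Y], [B → . -]
No further items can be added.

I₀ = { [B → . -], [B → . / Y], [B' → . B] }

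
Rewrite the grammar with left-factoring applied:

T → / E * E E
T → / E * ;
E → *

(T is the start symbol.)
Left-factoring transforms A → αβ₁ | αβ₂ into A → αA' and A' → β₁ | β₂
(α is the longest common prefix among the alternatives). Repeat until
no nonterminal has two alternatives with a common prefix.

Round 1: T has alternatives sharing prefix '/ E *'. Introduce T': T → / E * T'
  Add: T' → E E
  Add: T' → ;

No remaining common prefixes — done.

Resulting grammar:
T → / E * T'
T' → E E
T' → ;
E → *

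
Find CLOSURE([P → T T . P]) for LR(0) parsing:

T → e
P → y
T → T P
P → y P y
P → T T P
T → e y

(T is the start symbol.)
To compute CLOSURE, for each item [A → α.Bβ] where B is a non-terminal, add [B → .γ] for all productions B → γ; repeat for the newly added items until nothing changes.

Start with: [P → T T . P]
  [P → T T . P] has the dot before P: add [P → . y], [P → . y P y], [P → . T T P]
  [P → . T T P] has the dot before T: add [T → . e], [T → . T P], [T → . e y]
No further items can be added.

CLOSURE = { [P → . T T P], [P → . y P y], [P → . y], [P → T T . P], [T → . T P], [T → . e y], [T → . e] }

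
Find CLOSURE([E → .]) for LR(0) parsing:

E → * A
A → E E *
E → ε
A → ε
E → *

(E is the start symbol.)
To compute CLOSURE, for each item [A → α.Bβ] where B is a non-terminal, add [B → .γ] for all productions B → γ; repeat for the newly added items until nothing changes.

Start with: [E → .]
The dot is at the end, so nothing is added.

CLOSURE = { [E → .] }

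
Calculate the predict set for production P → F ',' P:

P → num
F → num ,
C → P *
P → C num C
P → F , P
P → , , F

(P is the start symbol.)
{ 'num' }

PREDICT(P → F ',' P) = (FIRST(RHS) \ {ε}) ∪ (FOLLOW(P) if ε ∈ FIRST(RHS), i.e. RHS ⇒* ε)
FIRST(F) = { 'num' }
FIRST(F ',' P) = { 'num' }
ε ∉ FIRST(F ',' P), so FOLLOW(P) is not added.
PREDICT(P → F ',' P) = { 'num' }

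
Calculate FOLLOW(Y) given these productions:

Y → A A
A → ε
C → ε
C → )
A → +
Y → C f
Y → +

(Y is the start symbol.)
{ $ }

Y is the start symbol, so $ ∈ FOLLOW(Y).
Y does not occur on any right-hand side.

Taking the union: FOLLOW(Y) = { $ }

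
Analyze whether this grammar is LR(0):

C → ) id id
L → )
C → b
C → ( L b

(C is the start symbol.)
A grammar is LR(0) if no state in the canonical LR(0) collection has:
  - both a shift item (dot before a terminal) and a complete item (shift-reduce conflict), or
  - two or more complete items (reduce-reduce conflict; the accept item [C' → C .] counts as a complete item here).

Augment with C' → C and build the canonical LR(0) collection (I0 = CLOSURE({[C' → . C]}), then GOTO on every symbol after a dot until no new states appear). It has 10 states:
  I0: { [C → . ( L b], [C → . ) id id], [C → . b], [C' → . C] }  — shift
  I1: { [C → ( . L b], [L → . )] }  — shift
  I2: { [C → ) . id id] }  — shift
  I3: { [C' → C .] }  — accept
  I4: { [C → b .] }  — reduce
  I5: { [C → ) id . id] }  — shift
  I6: { [C → ) id id .] }  — reduce
  I7: { [L → ) .] }  — reduce
  I8: { [C → ( L . b] }  — shift
  I9: { [C → ( L b .] }  — reduce

Every state is either a pure shift/goto state or contains exactly one complete item and nothing to shift — no conflicts. The grammar is LR(0).

Answer: Yes, the grammar is LR(0)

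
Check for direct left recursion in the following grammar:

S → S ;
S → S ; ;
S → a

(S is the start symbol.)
Direct left recursion occurs when N → N α for some non-terminal N (the right-hand side begins with the left-hand side itself).

S → S ;: LEFT RECURSIVE (starts with S)
S → S ; ;: LEFT RECURSIVE (starts with S)
S → a: starts with a

The grammar has direct left recursion on: S.

Answer: Yes, S is left-recursive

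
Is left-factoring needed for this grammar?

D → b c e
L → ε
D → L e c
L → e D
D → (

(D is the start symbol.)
Left-factoring is needed when two productions for the same non-terminal
share a common prefix on the right-hand side.

Productions for D:
  D → b c e
  D → L e c
  D → (
Productions for L:
  L → ε
  L → e D

No common prefixes found.

Answer: No, left-factoring is not needed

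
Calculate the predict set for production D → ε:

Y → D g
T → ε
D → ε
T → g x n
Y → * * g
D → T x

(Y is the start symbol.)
PREDICT(D → ε) = (FIRST(RHS) \ {ε}) ∪ (FOLLOW(D) if ε ∈ FIRST(RHS), i.e. RHS ⇒* ε)
The right-hand side is ε (FIRST(ε) = { ε }), so the predict set is FOLLOW(D) = { 'g' }
PREDICT(D → ε) = { 'g' }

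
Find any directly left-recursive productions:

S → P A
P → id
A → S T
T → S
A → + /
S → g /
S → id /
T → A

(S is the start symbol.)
No direct left recursion

S → P A: starts with P
P → id: starts with id
A → S T: starts with S
T → S: starts with S
A → + /: starts with '+'
S → g /: starts with g
S → id /: starts with id
T → A: starts with A

No direct left recursion found.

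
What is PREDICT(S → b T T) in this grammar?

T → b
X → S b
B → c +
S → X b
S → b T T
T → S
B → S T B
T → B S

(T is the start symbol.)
PREDICT(S → b T T) = (FIRST(RHS) \ {ε}) ∪ (FOLLOW(S) if ε ∈ FIRST(RHS), i.e. RHS ⇒* ε)
FIRST(b T T) = { 'b' }
ε ∉ FIRST(b T T), so FOLLOW(S) is not added.
PREDICT(S → b T T) = { 'b' }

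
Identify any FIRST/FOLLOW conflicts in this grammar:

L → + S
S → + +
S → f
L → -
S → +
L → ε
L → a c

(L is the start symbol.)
No FIRST/FOLLOW conflicts.

A FIRST/FOLLOW conflict occurs when a non-terminal N has a nullable alternative N → β (β ⇒* ε) and another alternative N → α with FIRST(α) ∩ FOLLOW(N) ≠ ∅: on such a lookahead the parser cannot decide between expanding α and letting N vanish via β.

Nullable non-terminals: L.

L: nullable alternative(s) L → ε; FOLLOW(L) = { $ }
  L → + S: FIRST \ {ε} = { '+' } — disjoint from FOLLOW(L)
  L → -: FIRST \ {ε} = { '-' } — disjoint from FOLLOW(L)
  L → ε: FIRST \ {ε} = { } — this is the only nullable alternative, skip
  L → a c: FIRST \ {ε} = { 'a' } — disjoint from FOLLOW(L)

S has no nullable alternative, so no FIRST/FOLLOW check is needed there.

No FIRST/FOLLOW conflicts found.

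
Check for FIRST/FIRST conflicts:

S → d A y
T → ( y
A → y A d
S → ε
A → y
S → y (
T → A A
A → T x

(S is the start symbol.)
A FIRST/FIRST conflict occurs when two productions N → α and N → β for the same non-terminal have FIRST(α) ∩ FIRST(β) ≠ ∅ (with ε ∈ FIRST of a nullable right-hand side, so two nullable alternatives also conflict).

FIRST sets of the non-terminals at (or reachable through a nullable prefix from) the front of some alternative:
  FIRST(A) = { '(', 'y' }
  FIRST(T) = { '(', 'y' }

Productions for S:
  S → d A y: FIRST = { 'd' }
  S → ε: FIRST = { ε }
  S → y (: FIRST = { 'y' }
Productions for T:
  T → ( y: FIRST = { '(' }
  T → A A: FIRST = { '(', 'y' }
Productions for A:
  A → y A d: FIRST = { 'y' }
  A → y: FIRST = { 'y' }
  A → T x: FIRST = { '(', 'y' }

Conflict for T: T → ( y and T → A A
  Overlap: { '(' }
Conflict for A: A → y A d and A → y
  Overlap: { 'y' }
Conflict for A: A → y A d and A → T x
  Overlap: { 'y' }
Conflict for A: A → y and A → T x
  Overlap: { 'y' }

Answer: Yes. T → '(' y / T → A A on { '(' }; A → y A d / A → y on { 'y' }; A → y A d / A → T x on { 'y' }; A → y / A → T x on { 'y' }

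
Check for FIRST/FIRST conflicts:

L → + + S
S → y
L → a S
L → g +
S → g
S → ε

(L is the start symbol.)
No FIRST/FIRST conflicts.

Productions for L:
  L → + + S: FIRST = { '+' }
  L → a S: FIRST = { 'a' }
  L → g +: FIRST = { 'g' }
Productions for S:
  S → y: FIRST = { 'y' }
  S → g: FIRST = { 'g' }
  S → ε: FIRST = { ε }

All alternatives of each non-terminal have pairwise disjoint FIRST sets.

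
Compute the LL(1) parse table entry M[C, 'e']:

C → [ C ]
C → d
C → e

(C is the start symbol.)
To find M[C, 'e'], we find productions for C where 'e' is in the predict set (PREDICT(N → α) = (FIRST(α) \ {ε}) ∪ (FOLLOW(N) if α ⇒* ε)).

C → [ C ]: PREDICT = { '[' }
C → d: PREDICT = { 'd' }
C → e: PREDICT = { 'e' }
  'e' is in predict set, so this production goes in M[C, 'e']

M[C, 'e'] = C → e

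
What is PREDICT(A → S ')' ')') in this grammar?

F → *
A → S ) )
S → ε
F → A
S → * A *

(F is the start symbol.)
PREDICT(A → S ')' ')') = (FIRST(RHS) \ {ε}) ∪ (FOLLOW(A) if ε ∈ FIRST(RHS), i.e. RHS ⇒* ε)
FIRST(S) = { '*', ε }
FIRST(S ')' ')') = { ')', '*' }
ε ∉ FIRST(S ')' ')'), so FOLLOW(A) is not added.
PREDICT(A → S ')' ')') = { ')', '*' }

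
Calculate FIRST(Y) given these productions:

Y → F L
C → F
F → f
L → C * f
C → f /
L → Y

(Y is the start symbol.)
To compute FIRST(Y), examine every production with Y on the left-hand side, reading each right-hand side left to right until a non-nullable symbol is reached.

FIRST sets of the other non-terminals involved (by the same procedure, iterated to a fixed point):
  FIRST(F) = { 'f' }

From Y → F L:
  - F is a non-terminal: add FIRST(F) \ {ε} = { 'f' }
    F is not nullable, so stop

Collecting: FIRST(Y) = { 'f' }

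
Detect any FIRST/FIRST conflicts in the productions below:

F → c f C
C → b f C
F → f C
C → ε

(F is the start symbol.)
A FIRST/FIRST conflict occurs when two productions N → α and N → β for the same non-terminal have FIRST(α) ∩ FIRST(β) ≠ ∅ (with ε ∈ FIRST of a nullable right-hand side, so two nullable alternatives also conflict).

Productions for F:
  F → c f C: FIRST = { 'c' }
  F → f C: FIRST = { 'f' }
Productions for C:
  C → b f C: FIRST = { 'b' }
  C → ε: FIRST = { ε }

All alternatives of each non-terminal have pairwise disjoint FIRST sets.

Answer: No FIRST/FIRST conflicts.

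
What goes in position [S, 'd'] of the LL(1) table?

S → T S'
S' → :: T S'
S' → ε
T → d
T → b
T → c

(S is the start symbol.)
To find M[S, 'd'], we find productions for S where 'd' is in the predict set (PREDICT(N → α) = (FIRST(α) \ {ε}) ∪ (FOLLOW(N) if α ⇒* ε)).

Relevant sets:
  FIRST(T) = { 'b', 'c', 'd' }

S → T S': PREDICT = { 'b', 'c', 'd' }
  'd' is in predict set, so this production goes in M[S, 'd']

M[S, 'd'] = S → T S'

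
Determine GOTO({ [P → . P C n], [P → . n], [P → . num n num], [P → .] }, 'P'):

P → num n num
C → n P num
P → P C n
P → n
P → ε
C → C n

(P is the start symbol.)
{ [C → . C n], [C → . n P num], [P → P . C n] }

GOTO(I, 'P') = CLOSURE({ [A → αX.β] : [A → α.Xβ] ∈ I, X = 'P' })

Items with dot before 'P', with the dot advanced:
  [P → . P C n] → [P → P . C n]
Closure of the advanced items:
  [P → P . C n] has the dot before C: add [C → . n P num], [C → . C n]

GOTO = { [C → . C n], [C → . n P num], [P → P . C n] }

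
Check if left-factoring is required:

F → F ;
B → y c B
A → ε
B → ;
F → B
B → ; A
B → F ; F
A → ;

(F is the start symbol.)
Yes, B has productions with common prefix ';'

Left-factoring is needed when two productions for the same non-terminal
share a common prefix on the right-hand side.

Productions for F:
  F → F ;
  F → B
Productions for B:
  B → y c B
  B → ;
  B → ; A
  B → F ; F
Productions for A:
  A → ε
  A → ;

Found common prefix ';' in productions for B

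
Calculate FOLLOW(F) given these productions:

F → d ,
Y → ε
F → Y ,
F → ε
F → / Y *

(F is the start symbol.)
F is the start symbol, so $ ∈ FOLLOW(F).
F does not occur on any right-hand side.

Taking the union: FOLLOW(F) = { $ }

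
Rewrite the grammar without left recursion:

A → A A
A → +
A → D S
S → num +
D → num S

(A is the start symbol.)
A is directly left-recursive. The standard transformation for
  A → A α₁ | ... | A α_m | β₁ | ... | β_n
is
  A  → β₁ A' | ... | β_n A'
  A' → α₁ A' | ... | α_m A' | ε

A → + becomes A → + A'
A → D S becomes A → D S A'
A → A A becomes A' → A A'
Add A' → ε

Productions for other non-terminals are unchanged:
  S → num +
  D → num S

Resulting grammar:
A → + A'
A → D S A'
A' → A A'
A' → ε
S → num +
D → num S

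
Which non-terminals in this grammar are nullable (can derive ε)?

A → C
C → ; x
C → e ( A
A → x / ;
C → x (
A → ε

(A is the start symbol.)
A non-terminal is nullable if it can derive ε (the empty string): either it has an ε-production, or it has a production whose right-hand side consists entirely of nullable non-terminals.

ε-productions: A → ε
So A is immediately nullable.
No further non-terminal can be added: every production for the remaining non-terminals contains a terminal or a non-nullable non-terminal.
Nullable = { 'A' }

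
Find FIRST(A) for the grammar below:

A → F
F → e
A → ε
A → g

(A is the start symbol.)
{ 'e', 'g', ε }

FIRST sets of the other non-terminals involved (by the same procedure, iterated to a fixed point):
  FIRST(F) = { 'e' }

From A → F:
  - F is a non-terminal: add FIRST(F) \ {ε} = { 'e' }
    F is not nullable, so stop
From A → ε:
  - ε-production, so ε ∈ FIRST(A)
From A → g:
  - g is a terminal: add 'g' and stop

Collecting: FIRST(A) = { 'e', 'g', ε }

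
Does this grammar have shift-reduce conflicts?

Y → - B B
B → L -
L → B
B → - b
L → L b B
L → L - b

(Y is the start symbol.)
Yes — I4: [L → B .] vs [B → . - b]; I6: [B → L - .] vs [L → L - . b]

Augment with Y' → Y and build the canonical LR(0) collection (I0 = CLOSURE({[Y' → . Y]}), then GOTO on every symbol after a dot until no new states appear). It has 12 states:
  I0: { [Y → . - B B], [Y' → . Y] }  — shift
  I1: { [B → . - b], [B → . L -], [L → . B], [L → . L - b], [L → . L b B], [Y → - . B B] }  — shift
  I2: { [Y' → Y .] }  — accept
  I3: { [B → - . b] }  — shift
  I4: { [B → . - b], [B → . L -], [L → . B], [L → . L - b], [L → . L b B], [L → B .], [Y → - B . B] }  — shift, reduce
  I5: { [B → L . -], [L → L . - b], [L → L . b B] }  — shift
  I6: { [B → L - .], [L → L - . b] }  — shift, reduce
  I7: { [B → . - b], [B → . L -], [L → . B], [L → . L - b], [L → . L b B], [L → L b . B] }  — shift
  I8: { [L → B .], [L → L b B .] }  — 2 reduces
  I9: { [L → L - b .] }  — reduce
  I10: { [L → B .], [Y → - B B .] }  — 2 reduces
  I11: { [B → - b .] }  — reduce

I4 contains reduce item [L → B .] and shift item [B → . - b] — shift-reduce conflict.
I6 contains reduce item [B → L - .] and shift item [L → L - . b] — shift-reduce conflict.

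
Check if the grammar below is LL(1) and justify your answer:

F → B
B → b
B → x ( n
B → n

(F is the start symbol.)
Yes, the grammar is LL(1).

For B:
  PREDICT(B → b) = { 'b' }
  PREDICT(B → x '(' n) = { 'x' }
  PREDICT(B → n) = { 'n' }
F has a single production, so nothing to check there.

All predict sets are disjoint. The grammar IS LL(1).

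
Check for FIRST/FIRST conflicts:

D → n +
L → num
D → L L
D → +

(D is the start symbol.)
No FIRST/FIRST conflicts.

A FIRST/FIRST conflict occurs when two productions N → α and N → β for the same non-terminal have FIRST(α) ∩ FIRST(β) ≠ ∅ (with ε ∈ FIRST of a nullable right-hand side, so two nullable alternatives also conflict).

FIRST sets of the non-terminals at (or reachable through a nullable prefix from) the front of some alternative:
  FIRST(L) = { 'num' }

Productions for D:
  D → n +: FIRST = { 'n' }
  D → L L: FIRST = { 'num' }
  D → +: FIRST = { '+' }
L has only one production, so no FIRST/FIRST conflict is possible there.

All alternatives of each non-terminal have pairwise disjoint FIRST sets.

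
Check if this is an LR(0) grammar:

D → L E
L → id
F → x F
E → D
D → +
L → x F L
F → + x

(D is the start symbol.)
A grammar is LR(0) if no state in the canonical LR(0) collection has:
  - both a shift item (dot before a terminal) and a complete item (shift-reduce conflict), or
  - two or more complete items (reduce-reduce conflict; the accept item [D' → D .] counts as a complete item here).

Augment with D' → D and build the canonical LR(0) collection (I0 = CLOSURE({[D' → . D]}), then GOTO on every symbol after a dot until no new states appear). It has 14 states:
  I0: { [D → . +], [D → . L E], [D' → . D], [L → . id], [L → . x F L] }  — shift
  I1: { [D → + .] }  — reduce
  I2: { [D' → D .] }  — accept
  I3: { [D → . +], [D → . L E], [D → L . E], [E → . D], [L → . id], [L → . x F L] }  — shift
  I4: { [L → id .] }  — reduce
  I5: { [F → . + x], [F → . x F], [L → x . F L] }  — shift
  I6: { [F → + . x] }  — shift
  I7: { [L → . id], [L → . x F L], [L → x F . L] }  — shift
  I8: { [F → . + x], [F → . x F], [F → x . F] }  — shift
  I9: { [F → x F .] }  — reduce
  I10: { [L → x F L .] }  — reduce
  I11: { [F → + x .] }  — reduce
  I12: { [E → D .] }  — reduce
  I13: { [D → L E .] }  — reduce

Every state is either a pure shift/goto state or contains exactly one complete item and nothing to shift — no conflicts. The grammar is LR(0).

Answer: Yes, the grammar is LR(0)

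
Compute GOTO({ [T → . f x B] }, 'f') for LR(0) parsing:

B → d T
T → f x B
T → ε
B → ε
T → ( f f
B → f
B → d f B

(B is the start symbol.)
{ [T → f . x B] }

GOTO(I, 'f') = CLOSURE({ [A → αX.β] : [A → α.Xβ] ∈ I, X = 'f' })

Items with dot before 'f', with the dot advanced:
  [T → . f x B] → [T → f . x B]
Closure adds nothing (no advanced item has the dot before a non-terminal).

GOTO = { [T → f . x B] }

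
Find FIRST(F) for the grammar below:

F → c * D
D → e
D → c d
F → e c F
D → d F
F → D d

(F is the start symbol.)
{ 'c', 'd', 'e' }

To compute FIRST(F), examine every production with F on the left-hand side, reading each right-hand side left to right until a non-nullable symbol is reached.

FIRST sets of the other non-terminals involved (by the same procedure, iterated to a fixed point):
  FIRST(D) = { 'c', 'd', 'e' }

From F → c * D:
  - c is a terminal: add 'c' and stop
From F → e c F:
  - e is a terminal: add 'e' and stop
From F → D d:
  - D is a non-terminal: add FIRST(D) \ {ε} = { 'c', 'd', 'e' }
    D is not nullable, so stop

Collecting: FIRST(F) = { 'c', 'd', 'e' }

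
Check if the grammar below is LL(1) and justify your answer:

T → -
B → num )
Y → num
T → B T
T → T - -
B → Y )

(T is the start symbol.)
Relevant sets:
  FIRST(B) = { 'num' }
  FIRST(T) = { '-', 'num' }
  FIRST(Y) = { 'num' }

For T:
  PREDICT(T → '-') = { '-' }
  PREDICT(T → B T) = { 'num' }
  PREDICT(T → T '-' '-') = { '-', 'num' }
For B:
  PREDICT(B → num ')') = { 'num' }
  PREDICT(B → Y ')') = { 'num' }
Y has a single production, so nothing to check there.

Conflict found: Predict set conflict for T: { '-' }
The grammar is NOT LL(1).

Answer: No. Predict set conflict for T: { '-' }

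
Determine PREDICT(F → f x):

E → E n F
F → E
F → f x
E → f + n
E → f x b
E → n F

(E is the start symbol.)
PREDICT(F → f x) = (FIRST(RHS) \ {ε}) ∪ (FOLLOW(F) if ε ∈ FIRST(RHS), i.e. RHS ⇒* ε)
FIRST(f x) = { 'f' }
ε ∉ FIRST(f x), so FOLLOW(F) is not added.
PREDICT(F → f x) = { 'f' }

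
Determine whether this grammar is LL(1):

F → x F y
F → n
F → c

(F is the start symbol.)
A grammar is LL(1) if for each non-terminal N with multiple productions, the predict sets of those productions are pairwise disjoint, where PREDICT(N → α) = (FIRST(α) \ {ε}) ∪ (FOLLOW(N) if α ⇒* ε).

For F:
  PREDICT(F → x F y) = { 'x' }
  PREDICT(F → n) = { 'n' }
  PREDICT(F → c) = { 'c' }

All predict sets are disjoint. The grammar IS LL(1).

Answer: Yes, the grammar is LL(1).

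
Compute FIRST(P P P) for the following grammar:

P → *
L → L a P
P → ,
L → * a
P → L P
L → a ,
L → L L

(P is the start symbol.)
FIRST sets of the non-terminals involved (from the grammar, by fixed-point iteration):
  FIRST(P) = { '*', ',', 'a' }

To compute FIRST(P P P), process the symbols left to right:
Symbol P is a non-terminal. Add FIRST(P) \ {ε} = { '*', ',', 'a' }
P is not nullable (ε ∉ FIRST(P)), so stop here.
FIRST(P P P) = { '*', ',', 'a' }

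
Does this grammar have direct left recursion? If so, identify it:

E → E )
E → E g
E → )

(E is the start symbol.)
E → E ): LEFT RECURSIVE (starts with E)
E → E g: LEFT RECURSIVE (starts with E)
E → ): starts with ')'

The grammar has direct left recursion on: E.

Answer: Yes, E is left-recursive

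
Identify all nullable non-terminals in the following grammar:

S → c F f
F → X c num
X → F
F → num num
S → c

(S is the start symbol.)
There are no ε-productions, so no non-terminal can derive ε.
No non-terminals are nullable.

Answer: None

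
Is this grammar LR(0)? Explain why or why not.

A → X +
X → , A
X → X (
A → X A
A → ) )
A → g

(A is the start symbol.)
Yes, the grammar is LR(0)

A grammar is LR(0) if no state in the canonical LR(0) collection has:
  - both a shift item (dot before a terminal) and a complete item (shift-reduce conflict), or
  - two or more complete items (reduce-reduce conflict; the accept item [A' → A .] counts as a complete item here).

Augment with A' → A and build the canonical LR(0) collection (I0 = CLOSURE({[A' → . A]}), then GOTO on every symbol after a dot until no new states appear). It has 11 states:
  I0: { [A → . ) )], [A → . X +], [A → . X A], [A → . g], [A' → . A], [X → . , A], [X → . X (] }  — shift
  I1: { [A → ) . )] }  — shift
  I2: { [A → . ) )], [A → . X +], [A → . X A], [A → . g], [X → , . A], [X → . , A], [X → . X (] }  — shift
  I3: { [A' → A .] }  — accept
  I4: { [A → . ) )], [A → . X +], [A → . X A], [A → . g], [A → X . +], [A → X . A], [X → . , A], [X → . X (], [X → X . (] }  — shift
  I5: { [A → g .] }  — reduce
  I6: { [X → X ( .] }  — reduce
  I7: { [A → X + .] }  — reduce
  I8: { [A → X A .] }  — reduce
  I9: { [X → , A .] }  — reduce
  I10: { [A → ) ) .] }  — reduce

Every state is either a pure shift/goto state or contains exactly one complete item and nothing to shift — no conflicts. The grammar is LR(0).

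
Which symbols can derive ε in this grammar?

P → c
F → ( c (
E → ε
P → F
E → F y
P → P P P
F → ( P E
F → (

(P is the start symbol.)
{ 'E' }

A non-terminal is nullable if it can derive ε (the empty string): either it has an ε-production, or it has a production whose right-hand side consists entirely of nullable non-terminals.

ε-productions: E → ε
So E is immediately nullable.
No further non-terminal can be added: every production for the remaining non-terminals contains a terminal or a non-nullable non-terminal.
Nullable = { 'E' }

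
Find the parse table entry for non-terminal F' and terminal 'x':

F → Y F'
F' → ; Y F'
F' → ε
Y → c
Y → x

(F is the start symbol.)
To find M[F', 'x'], we find productions for F' where 'x' is in the predict set (PREDICT(N → α) = (FIRST(α) \ {ε}) ∪ (FOLLOW(N) if α ⇒* ε)).

Relevant sets:
  FOLLOW(F') = { $ }

F' → ; Y F': PREDICT = { ';' }
F' → ε: PREDICT = { $ }

M[F', 'x'] is empty (no production applies)

Answer: Empty (error entry)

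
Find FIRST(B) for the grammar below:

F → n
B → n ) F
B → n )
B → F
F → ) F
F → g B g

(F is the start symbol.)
To compute FIRST(B), examine every production with B on the left-hand side, reading each right-hand side left to right until a non-nullable symbol is reached.

FIRST sets of the other non-terminals involved (by the same procedure, iterated to a fixed point):
  FIRST(F) = { ')', 'g', 'n' }

From B → n ) F:
  - n is a terminal: add 'n' and stop
From B → n ):
  - n is a terminal: add 'n' and stop
From B → F:
  - F is a non-terminal: add FIRST(F) \ {ε} = { ')', 'g', 'n' }
    F is not nullable, so stop

Collecting: FIRST(B) = { ')', 'g', 'n' }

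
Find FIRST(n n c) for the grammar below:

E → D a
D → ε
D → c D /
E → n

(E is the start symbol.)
{ 'n' }

To compute FIRST(n n c), process the symbols left to right:
Symbol n is a terminal. Add 'n' and stop.
FIRST(n n c) = { 'n' }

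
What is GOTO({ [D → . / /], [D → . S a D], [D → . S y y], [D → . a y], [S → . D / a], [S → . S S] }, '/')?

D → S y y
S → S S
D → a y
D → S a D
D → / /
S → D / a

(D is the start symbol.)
GOTO(I, '/') = CLOSURE({ [A → αX.β] : [A → α.Xβ] ∈ I, X = '/' })

Items with dot before '/', with the dot advanced:
  [D → . / /] → [D → / . /]
Closure adds nothing (no advanced item has the dot before a non-terminal).

GOTO = { [D → / . /] }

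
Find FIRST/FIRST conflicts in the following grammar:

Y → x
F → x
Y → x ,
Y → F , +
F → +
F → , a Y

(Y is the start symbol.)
Yes. Y → x / Y → x ',' on { 'x' }; Y → x / Y → F ',' '+' on { 'x' }; Y → x ',' / Y → F ',' '+' on { 'x' }

A FIRST/FIRST conflict occurs when two productions N → α and N → β for the same non-terminal have FIRST(α) ∩ FIRST(β) ≠ ∅ (with ε ∈ FIRST of a nullable right-hand side, so two nullable alternatives also conflict).

FIRST sets of the non-terminals at (or reachable through a nullable prefix from) the front of some alternative:
  FIRST(F) = { '+', ',', 'x' }

Productions for Y:
  Y → x: FIRST = { 'x' }
  Y → x ,: FIRST = { 'x' }
  Y → F , +: FIRST = { '+', ',', 'x' }
Productions for F:
  F → x: FIRST = { 'x' }
  F → +: FIRST = { '+' }
  F → , a Y: FIRST = { ',' }

Conflict for Y: Y → x and Y → x ,
  Overlap: { 'x' }
Conflict for Y: Y → x and Y → F , +
  Overlap: { 'x' }
Conflict for Y: Y → x , and Y → F , +
  Overlap: { 'x' }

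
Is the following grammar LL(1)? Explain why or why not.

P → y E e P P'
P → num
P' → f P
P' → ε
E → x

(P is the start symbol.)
No. Predict set conflict for P': { 'f' }

Relevant sets:
  FOLLOW(P') = { $, 'f' }

For P:
  PREDICT(P → y E e P P') = { 'y' }
  PREDICT(P → num) = { 'num' }
For P':
  PREDICT(P' → f P) = { 'f' }
  PREDICT(P' → ε) = { $, 'f' }
E has a single production, so nothing to check there.

Conflict found: Predict set conflict for P': { 'f' }
The grammar is NOT LL(1).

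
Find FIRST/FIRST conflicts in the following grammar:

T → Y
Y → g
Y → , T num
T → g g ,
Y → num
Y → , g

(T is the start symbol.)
FIRST sets of the non-terminals at (or reachable through a nullable prefix from) the front of some alternative:
  FIRST(Y) = { ',', 'g', 'num' }

Productions for T:
  T → Y: FIRST = { ',', 'g', 'num' }
  T → g g ,: FIRST = { 'g' }
Productions for Y:
  Y → g: FIRST = { 'g' }
  Y → , T num: FIRST = { ',' }
  Y → num: FIRST = { 'num' }
  Y → , g: FIRST = { ',' }

Conflict for T: T → Y and T → g g ,
  Overlap: { 'g' }
Conflict for Y: Y → , T num and Y → , g
  Overlap: { ',' }

Answer: Yes. T → Y / T → g g ',' on { 'g' }; Y → ',' T num / Y → ',' g on { ',' }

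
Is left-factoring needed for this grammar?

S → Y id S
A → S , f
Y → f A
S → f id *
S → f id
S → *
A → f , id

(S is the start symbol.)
Yes, S has productions with common prefix 'f id'

Left-factoring is needed when two productions for the same non-terminal
share a common prefix on the right-hand side.

Productions for S:
  S → Y id S
  S → f id *
  S → f id
  S → *
Productions for A:
  A → S , f
  A → f , id

Found common prefix 'f id' in productions for S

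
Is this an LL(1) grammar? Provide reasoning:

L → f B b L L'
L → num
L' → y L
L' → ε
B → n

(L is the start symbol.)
No. Predict set conflict for L': { 'y' }

A grammar is LL(1) if for each non-terminal N with multiple productions, the predict sets of those productions are pairwise disjoint, where PREDICT(N → α) = (FIRST(α) \ {ε}) ∪ (FOLLOW(N) if α ⇒* ε).

Relevant sets:
  FOLLOW(L') = { $, 'y' }

For L:
  PREDICT(L → f B b L L') = { 'f' }
  PREDICT(L → num) = { 'num' }
For L':
  PREDICT(L' → y L) = { 'y' }
  PREDICT(L' → ε) = { $, 'y' }
B has a single production, so nothing to check there.

Conflict found: Predict set conflict for L': { 'y' }
The grammar is NOT LL(1).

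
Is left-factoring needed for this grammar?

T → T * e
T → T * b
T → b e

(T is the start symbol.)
Left-factoring is needed when two productions for the same non-terminal
share a common prefix on the right-hand side.

Productions for T:
  T → T * e
  T → T * b
  T → b e

Found common prefix 'T *' in productions for T

Answer: Yes, T has productions with common prefix 'T *'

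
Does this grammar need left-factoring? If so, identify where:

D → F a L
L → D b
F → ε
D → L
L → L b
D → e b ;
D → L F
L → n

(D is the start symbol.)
Left-factoring is needed when two productions for the same non-terminal
share a common prefix on the right-hand side.

Productions for D:
  D → F a L
  D → L
  D → e b ;
  D → L F
Productions for L:
  L → D b
  L → L b
  L → n

Found common prefix 'L' in productions for D

Answer: Yes, D has productions with common prefix 'L'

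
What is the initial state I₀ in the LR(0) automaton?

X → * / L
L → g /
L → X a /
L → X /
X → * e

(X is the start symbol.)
First, augment the grammar with X' → X
I₀ = CLOSURE({ [X' → . X] }):
  [X' → . X] has the dot before X: add [X → . * / L], [X → . * e]
No further items can be added.

I₀ = { [X → . * / L], [X → . * e], [X' → . X] }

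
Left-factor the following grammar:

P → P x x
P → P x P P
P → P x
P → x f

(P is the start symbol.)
P → P x P'
P' → x
P' → P P
P' → ε
P → x f

Left-factoring transforms A → αβ₁ | αβ₂ into A → αA' and A' → β₁ | β₂
(α is the longest common prefix among the alternatives). Repeat until
no nonterminal has two alternatives with a common prefix.

Round 1: P has alternatives sharing prefix 'P x'. Introduce P': P → P x P'
  Add: P' → x
  Add: P' → P P
  Add: P' → ε

No remaining common prefixes — done.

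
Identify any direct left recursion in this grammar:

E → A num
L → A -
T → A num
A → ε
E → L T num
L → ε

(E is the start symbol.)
No direct left recursion

Direct left recursion occurs when N → N α for some non-terminal N (the right-hand side begins with the left-hand side itself).

E → A num: starts with A
L → A -: starts with A
T → A num: starts with A
A → ε: starts with ε
E → L T num: starts with L
L → ε: starts with ε

No direct left recursion found.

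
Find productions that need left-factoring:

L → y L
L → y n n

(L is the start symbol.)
Yes, L has productions with common prefix 'y'

Left-factoring is needed when two productions for the same non-terminal
share a common prefix on the right-hand side.

Productions for L:
  L → y L
  L → y n n

Found common prefix 'y' in productions for L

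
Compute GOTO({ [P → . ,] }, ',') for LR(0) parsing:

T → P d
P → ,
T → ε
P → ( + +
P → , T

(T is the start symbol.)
GOTO(I, ',') = CLOSURE({ [A → αX.β] : [A → α.Xβ] ∈ I, X = ',' })

Items with dot before ',', with the dot advanced:
  [P → . ,] → [P → , .]
Closure adds nothing (no advanced item has the dot before a non-terminal).

GOTO = { [P → , .] }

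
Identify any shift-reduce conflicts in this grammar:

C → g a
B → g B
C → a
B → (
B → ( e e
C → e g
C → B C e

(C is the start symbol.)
Yes — I1: [B → ( .] vs [B → ( . e e]

A shift-reduce conflict occurs when an LR(0) state has both:
  - a complete (reduce) item [A → α .] (dot at the end), and
  - a shift item [B → β . c γ] (dot before a terminal).

Augment with C' → C and build the canonical LR(0) collection (I0 = CLOSURE({[C' → . C]}), then GOTO on every symbol after a dot until no new states appear). It has 15 states:
  I0: { [B → . ( e e], [B → . (], [B → . g B], [C → . B C e], [C → . a], [C → . e g], [C → . g a], [C' → . C] }  — shift
  I1: { [B → ( . e e], [B → ( .] }  — shift, reduce
  I2: { [B → . ( e e], [B → . (], [B → . g B], [C → . B C e], [C → . a], [C → . e g], [C → . g a], [C → B . C e] }  — shift
  I3: { [C' → C .] }  — accept
  I4: { [C → a .] }  — reduce
  I5: { [C → e . g] }  — shift
  I6: { [B → . ( e e], [B → . (], [B → . g B], [B → g . B], [C → g . a] }  — shift
  I7: { [B → g B .] }  — reduce
  I8: { [C → g a .] }  — reduce
  I9: { [B → . ( e e], [B → . (], [B → . g B], [B → g . B] }  — shift
  I10: { [C → e g .] }  — reduce
  I11: { [C → B C . e] }  — shift
  I12: { [C → B C e .] }  — reduce
  I13: { [B → ( e . e] }  — shift
  I14: { [B → ( e e .] }  — reduce

I1 contains reduce item [B → ( .] and shift item [B → ( . e e] — shift-reduce conflict.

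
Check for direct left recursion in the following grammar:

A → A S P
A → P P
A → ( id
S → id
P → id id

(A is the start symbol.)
A → A S P: LEFT RECURSIVE (starts with A)
A → P P: starts with P
A → ( id: starts with '('
S → id: starts with id
P → id id: starts with id

The grammar has direct left recursion on: A.

Answer: Yes, A is left-recursive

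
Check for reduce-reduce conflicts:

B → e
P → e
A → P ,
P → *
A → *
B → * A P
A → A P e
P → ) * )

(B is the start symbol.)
A reduce-reduce conflict occurs when an LR(0) state has two complete items [A → α .] and [B → β .] — both call for a reduction, and with no lookahead the parser cannot choose between them.

Augment with B' → B and build the canonical LR(0) collection (I0 = CLOSURE({[B' → . B]}), then GOTO on every symbol after a dot until no new states appear). It has 15 states:
  I0: { [B → . * A P], [B → . e], [B' → . B] }  — shift
  I1: { [A → . *], [A → . A P e], [A → . P ,], [B → * . A P], [P → . ) * )], [P → . *], [P → . e] }  — shift
  I2: { [B' → B .] }  — accept
  I3: { [B → e .] }  — reduce
  I4: { [P → ) . * )] }  — shift
  I5: { [A → * .], [P → * .] }  — 2 reduces
  I6: { [A → A . P e], [B → * A . P], [P → . ) * )], [P → . *], [P → . e] }  — shift
  I7: { [A → P . ,] }  — shift
  I8: { [P → e .] }  — reduce
  I9: { [A → P , .] }  — reduce
  I10: { [P → * .] }  — reduce
  I11: { [A → A P . e], [B → * A P .] }  — shift, reduce
  I12: { [A → A P e .] }  — reduce
  I13: { [P → ) * . )] }  — shift
  I14: { [P → ) * ) .] }  — reduce

I5 contains complete items [A → * .], [P → * .] — reduce-reduce conflict.

Answer: Yes — I5: [A → * .] vs [P → * .]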